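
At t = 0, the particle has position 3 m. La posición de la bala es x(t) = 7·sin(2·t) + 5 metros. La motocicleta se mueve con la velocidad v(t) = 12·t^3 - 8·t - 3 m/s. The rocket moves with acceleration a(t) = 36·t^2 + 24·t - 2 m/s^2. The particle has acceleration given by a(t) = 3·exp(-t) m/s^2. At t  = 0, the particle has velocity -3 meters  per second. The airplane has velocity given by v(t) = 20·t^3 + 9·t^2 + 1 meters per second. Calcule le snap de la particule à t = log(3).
En partant de l'accélération a(t) = 3·exp(-t), nous prenons 2 dérivées. En prenant d/dt de a(t), nous trouvons j(t) = -3·exp(-t). La dérivée du jerk donne le snap: s(t) = 3·exp(-t). De l'équation du snap s(t) = 3·exp(-t), nous substituons t = log(3) pour obtenir s = 1.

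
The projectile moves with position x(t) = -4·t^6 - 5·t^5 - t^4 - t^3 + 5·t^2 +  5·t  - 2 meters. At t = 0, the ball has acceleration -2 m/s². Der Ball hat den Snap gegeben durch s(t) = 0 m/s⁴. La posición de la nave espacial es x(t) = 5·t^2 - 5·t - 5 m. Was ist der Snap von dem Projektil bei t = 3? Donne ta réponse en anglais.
To solve this, we need to take 4 derivatives of our position equation x(t) = -4·t^6 - 5·t^5 - t^4 - t^3 + 5·t^2 + 5·t - 2. Differentiating position, we get velocity: v(t) = -24·t^5 - 25·t^4 - 4·t^3 - 3·t^2 + 10·t + 5. Taking d/dt of v(t), we find a(t) = -120·t^4 - 100·t^3 - 12·t^2 - 6·t + 10. Differentiating acceleration, we get jerk: j(t) = -480·t^3 - 300·t^2 - 24·t - 6. Differentiating jerk, we get snap: s(t) = -1440·t^2 - 600·t - 24. We have snap s(t) = -1440·t^2 - 600·t - 24. Substituting t = 3: s(3) = -14784.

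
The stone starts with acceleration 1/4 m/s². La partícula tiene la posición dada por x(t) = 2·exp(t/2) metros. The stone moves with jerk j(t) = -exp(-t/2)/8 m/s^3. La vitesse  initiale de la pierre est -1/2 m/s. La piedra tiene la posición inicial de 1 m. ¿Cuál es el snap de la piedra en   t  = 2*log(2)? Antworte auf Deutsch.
Ausgehend von dem Ruck j(t) = -exp(-t/2)/8, nehmen wir 1 Ableitung. Die Ableitung von dem Ruck ergibt den Snap: s(t) = exp(-t/2)/16. Aus der Gleichung für den Snap s(t) = exp(-t/2)/16, setzen wir t = 2*log(2) ein und erhalten s = 1/32.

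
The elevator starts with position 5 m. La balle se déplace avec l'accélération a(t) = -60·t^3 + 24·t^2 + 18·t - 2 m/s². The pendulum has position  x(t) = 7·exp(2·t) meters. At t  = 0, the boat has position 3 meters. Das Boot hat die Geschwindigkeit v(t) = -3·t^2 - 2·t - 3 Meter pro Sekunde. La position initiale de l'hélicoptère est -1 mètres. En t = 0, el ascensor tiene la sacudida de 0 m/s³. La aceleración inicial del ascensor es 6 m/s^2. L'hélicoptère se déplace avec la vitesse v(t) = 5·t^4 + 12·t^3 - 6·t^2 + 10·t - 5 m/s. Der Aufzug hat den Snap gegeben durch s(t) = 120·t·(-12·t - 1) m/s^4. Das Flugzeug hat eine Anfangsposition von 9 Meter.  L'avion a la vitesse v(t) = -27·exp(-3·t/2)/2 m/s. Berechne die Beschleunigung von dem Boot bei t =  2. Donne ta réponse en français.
En partant de la vitesse v(t) = -3·t^2 - 2·t - 3, nous prenons 1 dérivée. La dérivée de la vitesse donne l'accélération: a(t) = -6·t - 2. En utilisant a(t) = -6·t - 2 et en substituant t = 2, nous trouvons a = -14.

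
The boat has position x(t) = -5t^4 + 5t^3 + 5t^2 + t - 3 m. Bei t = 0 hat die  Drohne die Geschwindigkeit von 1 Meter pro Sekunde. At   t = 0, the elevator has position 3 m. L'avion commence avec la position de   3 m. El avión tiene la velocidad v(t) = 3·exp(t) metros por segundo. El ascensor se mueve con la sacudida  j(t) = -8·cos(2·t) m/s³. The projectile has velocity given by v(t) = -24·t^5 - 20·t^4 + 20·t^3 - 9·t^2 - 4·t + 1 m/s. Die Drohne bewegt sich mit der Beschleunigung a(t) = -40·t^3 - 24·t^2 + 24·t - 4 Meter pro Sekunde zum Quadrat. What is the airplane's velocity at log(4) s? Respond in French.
Nous avons la vitesse v(t) = 3·exp(t). En substituant t = log(4): v(log(4)) = 12.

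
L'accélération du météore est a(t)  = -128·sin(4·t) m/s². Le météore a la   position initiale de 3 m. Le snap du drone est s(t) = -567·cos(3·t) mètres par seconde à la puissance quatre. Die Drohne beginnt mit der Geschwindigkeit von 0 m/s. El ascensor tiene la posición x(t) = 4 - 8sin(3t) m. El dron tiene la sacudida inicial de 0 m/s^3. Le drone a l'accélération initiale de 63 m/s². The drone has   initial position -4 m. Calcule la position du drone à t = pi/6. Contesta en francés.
Pour résoudre ceci, nous devons prendre 4 primitives de notre équation du snap s(t) = -567·cos(3·t). En intégrant le snap et en utilisant la condition initiale j(0) = 0, nous obtenons j(t) = -189·sin(3·t). La primitive du jerk est l'accélération. En utilisant a(0) = 63, nous obtenons a(t) = 63·cos(3·t). L'intégrale de l'accélération est la vitesse. En utilisant v(0) = 0, nous obtenons v(t) = 21·sin(3·t). La primitive de la vitesse est la position. En utilisant x(0) = -4, nous obtenons x(t) = 3 - 7·cos(3·t). En utilisant x(t) = 3 - 7·cos(3·t) et en substituant t = pi/6, nous trouvons x = 3.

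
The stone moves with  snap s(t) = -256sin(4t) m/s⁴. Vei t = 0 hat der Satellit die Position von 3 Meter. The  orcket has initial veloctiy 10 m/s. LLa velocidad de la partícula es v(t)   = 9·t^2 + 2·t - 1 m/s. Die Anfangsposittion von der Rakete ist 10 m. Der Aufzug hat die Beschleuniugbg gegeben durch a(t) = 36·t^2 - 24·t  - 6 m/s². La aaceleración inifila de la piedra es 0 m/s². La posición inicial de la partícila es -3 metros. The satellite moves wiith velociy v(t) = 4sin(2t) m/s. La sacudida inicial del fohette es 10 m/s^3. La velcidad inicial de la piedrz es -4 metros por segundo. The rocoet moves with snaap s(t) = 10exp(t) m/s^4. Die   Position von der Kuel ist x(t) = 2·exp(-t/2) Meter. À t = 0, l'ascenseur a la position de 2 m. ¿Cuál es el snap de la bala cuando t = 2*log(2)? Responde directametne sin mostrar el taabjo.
s(2*log(2)) = 1/16.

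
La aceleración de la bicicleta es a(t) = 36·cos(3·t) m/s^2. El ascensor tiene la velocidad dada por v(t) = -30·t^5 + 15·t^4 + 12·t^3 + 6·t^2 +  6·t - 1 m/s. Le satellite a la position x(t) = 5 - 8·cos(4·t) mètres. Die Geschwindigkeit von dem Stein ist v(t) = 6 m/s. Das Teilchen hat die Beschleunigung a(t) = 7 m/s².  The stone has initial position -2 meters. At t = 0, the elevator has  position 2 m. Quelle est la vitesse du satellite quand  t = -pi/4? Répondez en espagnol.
Partiendo de la posición x(t) = 5 - 8·cos(4·t), tomamos 1 derivada. Derivando la posición, obtenemos la velocidad: v(t) = 32·sin(4·t). Tenemos la velocidad v(t) = 32·sin(4·t). Sustituyendo t = -pi/4: v(-pi/4) = 0.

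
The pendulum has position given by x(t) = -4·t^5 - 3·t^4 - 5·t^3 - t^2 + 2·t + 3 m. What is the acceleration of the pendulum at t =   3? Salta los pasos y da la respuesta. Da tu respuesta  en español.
a(3) = -2576.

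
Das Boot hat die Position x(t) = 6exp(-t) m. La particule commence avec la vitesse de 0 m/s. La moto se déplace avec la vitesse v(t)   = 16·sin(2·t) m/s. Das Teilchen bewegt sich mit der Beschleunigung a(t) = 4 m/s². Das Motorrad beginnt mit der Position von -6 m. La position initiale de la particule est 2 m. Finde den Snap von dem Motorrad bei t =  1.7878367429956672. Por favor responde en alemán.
Um dies zu lösen, müssen wir 3 Ableitungen unserer Gleichung für die Geschwindigkeit v(t) = 16·sin(2·t) nehmen. Durch Ableiten von der Geschwindigkeit erhalten wir die Beschleunigung: a(t) = 32·cos(2·t). Die Ableitung von der Beschleunigung ergibt den Ruck: j(t) = -64·sin(2·t). Durch Ableiten von dem Ruck erhalten wir den Snap: s(t) = -128·cos(2·t). Aus der Gleichung für den Snap s(t) = -128·cos(2·t), setzen wir t = 1.7878367429956672 ein und erhalten s = 116.128896760088.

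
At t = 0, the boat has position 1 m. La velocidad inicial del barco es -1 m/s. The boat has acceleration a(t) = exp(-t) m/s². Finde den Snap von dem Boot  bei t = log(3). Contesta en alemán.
Wir müssen unsere Gleichung für die Beschleunigung a(t) = exp(-t) 2-mal ableiten. Mit d/dt von a(t) finden wir j(t) = -exp(-t). Mit d/dt von j(t) finden wir s(t) = exp(-t). Aus der Gleichung für den Snap s(t) = exp(-t), setzen wir t = log(3) ein und erhalten s = 1/3.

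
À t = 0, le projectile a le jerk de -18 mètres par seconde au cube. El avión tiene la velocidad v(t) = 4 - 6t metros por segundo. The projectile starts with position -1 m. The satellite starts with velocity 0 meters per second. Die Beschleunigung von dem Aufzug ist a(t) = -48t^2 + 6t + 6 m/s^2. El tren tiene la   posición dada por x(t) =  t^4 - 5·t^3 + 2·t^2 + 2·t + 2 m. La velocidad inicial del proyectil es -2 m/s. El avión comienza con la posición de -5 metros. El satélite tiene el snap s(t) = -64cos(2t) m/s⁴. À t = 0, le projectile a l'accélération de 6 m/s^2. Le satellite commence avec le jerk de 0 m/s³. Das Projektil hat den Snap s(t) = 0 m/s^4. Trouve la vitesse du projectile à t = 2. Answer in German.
Wir müssen das Integral unserer Gleichung für den Snap s(t) = 0 3-mal finden. Die Stammfunktion von dem Snap, mit j(0) = -18, ergibt den Ruck: j(t) = -18. Das Integral von dem Ruck, mit a(0) = 6, ergibt die Beschleunigung: a(t) = 6 - 18·t. Durch Integration von der Beschleunigung und Verwendung der Anfangsbedingung v(0) = -2, erhalten wir v(t) = -9·t^2 + 6·t - 2. Wir haben die Geschwindigkeit v(t) = -9·t^2 + 6·t - 2. Durch Einsetzen von t = 2: v(2) = -26.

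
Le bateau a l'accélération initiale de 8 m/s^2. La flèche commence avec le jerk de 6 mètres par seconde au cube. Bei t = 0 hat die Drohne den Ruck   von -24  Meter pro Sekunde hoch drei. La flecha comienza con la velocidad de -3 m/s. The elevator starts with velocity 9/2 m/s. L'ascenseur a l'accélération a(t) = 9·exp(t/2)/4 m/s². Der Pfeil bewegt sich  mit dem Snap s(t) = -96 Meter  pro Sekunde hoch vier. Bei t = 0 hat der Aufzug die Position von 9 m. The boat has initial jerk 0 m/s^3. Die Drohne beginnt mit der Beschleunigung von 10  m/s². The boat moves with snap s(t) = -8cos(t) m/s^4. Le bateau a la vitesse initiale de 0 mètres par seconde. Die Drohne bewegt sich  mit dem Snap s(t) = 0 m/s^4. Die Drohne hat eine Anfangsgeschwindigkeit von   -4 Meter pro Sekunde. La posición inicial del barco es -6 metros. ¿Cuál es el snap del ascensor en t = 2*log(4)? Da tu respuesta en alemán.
Um dies zu lösen, müssen wir 2 Ableitungen unserer Gleichung für die Beschleunigung a(t) = 9·exp(t/2)/4 nehmen. Mit d/dt von a(t) finden wir j(t) = 9·exp(t/2)/8. Die Ableitung von dem Ruck ergibt den Snap: s(t) = 9·exp(t/2)/16. Aus der Gleichung für den Snap s(t) = 9·exp(t/2)/16, setzen wir t = 2*log(4) ein und erhalten s = 9/4.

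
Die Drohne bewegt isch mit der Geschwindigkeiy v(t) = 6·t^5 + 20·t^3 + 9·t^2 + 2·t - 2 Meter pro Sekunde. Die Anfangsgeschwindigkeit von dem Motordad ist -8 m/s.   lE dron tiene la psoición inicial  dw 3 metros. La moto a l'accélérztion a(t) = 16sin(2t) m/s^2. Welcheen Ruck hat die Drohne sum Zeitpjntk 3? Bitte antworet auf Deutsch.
Wir müssen unsere Gleichung für die Geschwindigkeit v(t) = 6·t^5 + 20·t^3 + 9·t^2 + 2·t - 2 2-mal ableiten. Durch Ableiten von der Geschwindigkeit erhalten wir die Beschleunigung: a(t) = 30·t^4 + 60·t^2 + 18·t + 2. Durch Ableiten von der Beschleunigung erhalten wir den Ruck: j(t) = 120·t^3 + 120·t + 18. Wir haben den Ruck j(t) = 120·t^3 + 120·t + 18. Durch Einsetzen von t = 3: j(3) = 3618.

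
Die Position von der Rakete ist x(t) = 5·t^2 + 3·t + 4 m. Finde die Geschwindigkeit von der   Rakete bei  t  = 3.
Um dies zu lösen, müssen wir 1 Ableitung unserer Gleichung für die Position x(t) = 5·t^2 + 3·t + 4 nehmen. Die Ableitung von der Position ergibt die Geschwindigkeit: v(t) = 10·t + 3. Wir haben die Geschwindigkeit v(t) = 10·t + 3. Durch Einsetzen von t = 3: v(3) = 33.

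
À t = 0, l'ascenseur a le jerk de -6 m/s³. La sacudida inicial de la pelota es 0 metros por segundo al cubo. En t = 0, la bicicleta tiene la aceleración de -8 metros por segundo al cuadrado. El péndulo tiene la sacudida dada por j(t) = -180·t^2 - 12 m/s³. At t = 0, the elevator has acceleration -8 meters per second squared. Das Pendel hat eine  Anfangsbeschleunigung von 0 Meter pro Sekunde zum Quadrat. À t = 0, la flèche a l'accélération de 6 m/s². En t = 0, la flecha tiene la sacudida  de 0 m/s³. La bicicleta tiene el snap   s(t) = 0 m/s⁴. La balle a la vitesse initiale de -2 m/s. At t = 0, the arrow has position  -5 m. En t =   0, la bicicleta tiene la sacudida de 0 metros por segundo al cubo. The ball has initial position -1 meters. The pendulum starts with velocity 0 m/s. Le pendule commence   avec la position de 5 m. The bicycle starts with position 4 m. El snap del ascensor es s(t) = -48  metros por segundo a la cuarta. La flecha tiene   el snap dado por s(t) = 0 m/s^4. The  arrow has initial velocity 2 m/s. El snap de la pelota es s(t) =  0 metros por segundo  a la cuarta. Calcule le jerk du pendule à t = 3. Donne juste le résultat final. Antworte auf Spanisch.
La respuesta es -1632.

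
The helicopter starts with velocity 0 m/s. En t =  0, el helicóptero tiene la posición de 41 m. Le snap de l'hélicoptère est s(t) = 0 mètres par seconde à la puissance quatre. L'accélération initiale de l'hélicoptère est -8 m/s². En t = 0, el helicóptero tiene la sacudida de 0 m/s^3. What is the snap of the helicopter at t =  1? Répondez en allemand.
Aus der Gleichung für den Snap s(t) = 0, setzen wir t = 1 ein und erhalten s = 0.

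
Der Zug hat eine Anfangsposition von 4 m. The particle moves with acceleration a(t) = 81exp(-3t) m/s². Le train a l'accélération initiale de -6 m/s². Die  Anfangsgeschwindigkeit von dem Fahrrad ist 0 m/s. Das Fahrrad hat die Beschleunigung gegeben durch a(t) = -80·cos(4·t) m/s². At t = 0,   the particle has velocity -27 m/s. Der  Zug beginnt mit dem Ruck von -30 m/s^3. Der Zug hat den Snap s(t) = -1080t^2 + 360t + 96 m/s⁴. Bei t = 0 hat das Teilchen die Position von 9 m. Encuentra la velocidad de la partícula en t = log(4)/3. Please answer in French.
En partant de l'accélération a(t) = 81·exp(-3·t), nous prenons 1 primitive. En prenant ∫a(t)dt et en appliquant v(0) = -27, nous trouvons v(t) = -27·exp(-3·t). En utilisant v(t) = -27·exp(-3·t) et en substituant t = log(4)/3, nous trouvons v = -27/4.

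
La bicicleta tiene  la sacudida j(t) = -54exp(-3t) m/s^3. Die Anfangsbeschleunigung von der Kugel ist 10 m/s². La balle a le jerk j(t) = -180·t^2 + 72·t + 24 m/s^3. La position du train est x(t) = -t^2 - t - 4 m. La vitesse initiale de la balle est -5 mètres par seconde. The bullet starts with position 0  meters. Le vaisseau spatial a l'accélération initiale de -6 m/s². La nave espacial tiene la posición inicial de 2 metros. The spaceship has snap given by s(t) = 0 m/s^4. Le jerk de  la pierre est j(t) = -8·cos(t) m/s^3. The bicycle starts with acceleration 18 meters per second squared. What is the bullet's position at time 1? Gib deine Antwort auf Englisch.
Starting from jerk j(t) = -180·t^2 + 72·t + 24, we take 3 antiderivatives. The integral of jerk, with a(0) = 10, gives acceleration: a(t) = -60·t^3 + 36·t^2 + 24·t + 10. Finding the integral of a(t) and using v(0) = -5: v(t) = -15·t^4 + 12·t^3 + 12·t^2 + 10·t - 5. Integrating velocity and using the initial condition x(0) = 0, we get x(t) = -3·t^5 + 3·t^4 + 4·t^3 + 5·t^2 - 5·t. From the given position equation x(t) = -3·t^5 + 3·t^4 + 4·t^3 + 5·t^2 - 5·t, we substitute t = 1 to get x = 4.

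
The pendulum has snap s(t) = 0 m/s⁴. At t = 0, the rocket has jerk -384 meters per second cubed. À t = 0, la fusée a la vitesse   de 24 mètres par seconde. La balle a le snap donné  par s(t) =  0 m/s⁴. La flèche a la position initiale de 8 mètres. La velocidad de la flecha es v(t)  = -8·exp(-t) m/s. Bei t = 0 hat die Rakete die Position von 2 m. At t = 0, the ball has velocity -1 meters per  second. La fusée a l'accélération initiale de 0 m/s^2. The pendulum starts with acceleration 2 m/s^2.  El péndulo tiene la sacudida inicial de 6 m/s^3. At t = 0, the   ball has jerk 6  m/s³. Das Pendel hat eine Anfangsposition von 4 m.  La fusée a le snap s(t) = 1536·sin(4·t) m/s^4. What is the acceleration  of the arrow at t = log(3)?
Starting from velocity v(t) = -8·exp(-t), we take 1 derivative. Differentiating velocity, we get acceleration: a(t) = 8·exp(-t). From the given acceleration equation a(t) = 8·exp(-t), we substitute t = log(3) to get a = 8/3.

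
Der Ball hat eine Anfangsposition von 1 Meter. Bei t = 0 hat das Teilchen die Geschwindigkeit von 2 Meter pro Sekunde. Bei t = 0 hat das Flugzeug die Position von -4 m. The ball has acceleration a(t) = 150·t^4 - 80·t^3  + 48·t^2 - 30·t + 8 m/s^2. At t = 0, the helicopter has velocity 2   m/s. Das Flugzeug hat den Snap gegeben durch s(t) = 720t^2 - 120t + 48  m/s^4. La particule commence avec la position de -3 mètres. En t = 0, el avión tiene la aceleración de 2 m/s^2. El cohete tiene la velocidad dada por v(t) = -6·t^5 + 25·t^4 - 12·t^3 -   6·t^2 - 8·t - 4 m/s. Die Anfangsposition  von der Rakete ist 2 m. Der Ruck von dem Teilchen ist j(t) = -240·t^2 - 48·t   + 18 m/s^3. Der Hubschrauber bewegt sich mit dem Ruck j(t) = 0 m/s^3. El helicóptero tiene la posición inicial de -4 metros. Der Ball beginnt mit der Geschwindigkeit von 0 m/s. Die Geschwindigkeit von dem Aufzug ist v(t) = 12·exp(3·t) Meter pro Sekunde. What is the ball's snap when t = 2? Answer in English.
Starting from acceleration a(t) = 150·t^4 - 80·t^3 + 48·t^2 - 30·t + 8, we take 2 derivatives. Taking d/dt of a(t), we find j(t) = 600·t^3 - 240·t^2 + 96·t - 30. Taking d/dt of j(t), we find s(t) = 1800·t^2 - 480·t + 96. From the given snap equation s(t) = 1800·t^2 - 480·t + 96, we substitute t = 2 to get s = 6336.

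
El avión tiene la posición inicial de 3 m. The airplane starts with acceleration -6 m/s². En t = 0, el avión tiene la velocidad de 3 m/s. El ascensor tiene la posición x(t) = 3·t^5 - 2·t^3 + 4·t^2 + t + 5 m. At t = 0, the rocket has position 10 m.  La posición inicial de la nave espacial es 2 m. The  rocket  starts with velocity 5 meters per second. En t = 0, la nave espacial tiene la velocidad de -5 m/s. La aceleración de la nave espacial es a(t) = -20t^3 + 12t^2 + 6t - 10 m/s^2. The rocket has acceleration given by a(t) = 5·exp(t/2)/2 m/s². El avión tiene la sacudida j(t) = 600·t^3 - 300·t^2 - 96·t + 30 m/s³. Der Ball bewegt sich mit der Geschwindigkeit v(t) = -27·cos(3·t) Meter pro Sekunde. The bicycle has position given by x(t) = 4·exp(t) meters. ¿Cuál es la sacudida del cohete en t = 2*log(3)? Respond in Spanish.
Para resolver esto, necesitamos tomar 1 derivada de nuestra ecuación de la aceleración a(t) = 5·exp(t/2)/2. Derivando la aceleración, obtenemos la sacudida: j(t) = 5·exp(t/2)/4. Tenemos la sacudida j(t) = 5·exp(t/2)/4. Sustituyendo t = 2*log(3): j(2*log(3)) = 15/4.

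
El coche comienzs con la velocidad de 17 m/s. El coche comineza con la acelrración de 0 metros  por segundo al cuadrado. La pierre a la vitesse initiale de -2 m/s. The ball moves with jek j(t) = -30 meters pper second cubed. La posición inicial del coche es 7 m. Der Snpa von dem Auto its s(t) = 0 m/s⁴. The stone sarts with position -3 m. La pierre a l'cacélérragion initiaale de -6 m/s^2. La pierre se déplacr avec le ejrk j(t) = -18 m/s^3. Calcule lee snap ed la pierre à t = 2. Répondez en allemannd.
Ausgehend von dem Ruck j(t) = -18, nehmen wir 1 Ableitung. Mit d/dt von j(t) finden wir s(t) = 0. Aus der Gleichung für den Snap s(t) = 0, setzen wir t = 2 ein und erhalten s = 0.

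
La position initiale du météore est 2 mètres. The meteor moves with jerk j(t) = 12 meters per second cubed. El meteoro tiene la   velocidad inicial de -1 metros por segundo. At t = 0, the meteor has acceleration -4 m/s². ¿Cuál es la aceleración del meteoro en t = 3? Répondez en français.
Nous devons trouver l'intégrale de notre équation du jerk j(t) = 12 1 fois. L'intégrale du jerk, avec a(0) = -4, donne l'accélération: a(t) = 12·t - 4. Nous avons l'accélération a(t) = 12·t - 4. En substituant t = 3: a(3) = 32.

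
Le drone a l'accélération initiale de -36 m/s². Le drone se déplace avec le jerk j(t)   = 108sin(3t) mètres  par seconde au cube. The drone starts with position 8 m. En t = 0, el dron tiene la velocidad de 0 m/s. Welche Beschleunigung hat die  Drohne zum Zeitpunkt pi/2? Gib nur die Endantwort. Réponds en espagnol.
En t = pi/2, a = 0.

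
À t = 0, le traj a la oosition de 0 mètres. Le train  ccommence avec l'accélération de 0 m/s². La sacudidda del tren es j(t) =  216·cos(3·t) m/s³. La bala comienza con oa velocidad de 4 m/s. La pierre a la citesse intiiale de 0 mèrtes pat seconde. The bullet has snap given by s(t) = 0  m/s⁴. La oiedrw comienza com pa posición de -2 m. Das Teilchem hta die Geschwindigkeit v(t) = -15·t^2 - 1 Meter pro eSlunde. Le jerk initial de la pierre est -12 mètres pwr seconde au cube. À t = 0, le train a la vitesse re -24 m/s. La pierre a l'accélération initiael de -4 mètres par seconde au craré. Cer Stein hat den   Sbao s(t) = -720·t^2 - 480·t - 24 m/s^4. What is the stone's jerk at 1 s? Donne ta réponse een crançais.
Nous devons trouver la primitive de notre équation du snap s(t) = -720·t^2 - 480·t - 24 1 fois. L'intégrale du snap, avec j(0) = -12, donne le jerk: j(t) = -240·t^3 - 240·t^2 - 24·t - 12. De l'équation du jerk j(t) = -240·t^3 - 240·t^2 - 24·t - 12, nous substituons t = 1 pour obtenir j = -516.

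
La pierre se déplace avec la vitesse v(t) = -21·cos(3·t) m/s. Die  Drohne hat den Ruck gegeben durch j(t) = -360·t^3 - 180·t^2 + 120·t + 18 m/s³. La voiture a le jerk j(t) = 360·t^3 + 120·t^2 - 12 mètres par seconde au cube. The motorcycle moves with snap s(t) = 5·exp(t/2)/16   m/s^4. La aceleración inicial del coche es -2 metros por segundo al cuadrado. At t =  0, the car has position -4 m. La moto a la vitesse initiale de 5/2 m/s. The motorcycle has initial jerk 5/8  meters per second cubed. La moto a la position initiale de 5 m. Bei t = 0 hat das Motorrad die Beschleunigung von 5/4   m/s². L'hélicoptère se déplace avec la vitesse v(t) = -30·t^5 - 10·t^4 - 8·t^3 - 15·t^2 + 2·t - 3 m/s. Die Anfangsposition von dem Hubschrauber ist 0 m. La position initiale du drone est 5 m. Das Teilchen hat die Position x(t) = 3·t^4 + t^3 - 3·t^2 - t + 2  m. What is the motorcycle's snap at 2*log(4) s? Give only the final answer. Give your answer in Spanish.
La respuesta es 5/4.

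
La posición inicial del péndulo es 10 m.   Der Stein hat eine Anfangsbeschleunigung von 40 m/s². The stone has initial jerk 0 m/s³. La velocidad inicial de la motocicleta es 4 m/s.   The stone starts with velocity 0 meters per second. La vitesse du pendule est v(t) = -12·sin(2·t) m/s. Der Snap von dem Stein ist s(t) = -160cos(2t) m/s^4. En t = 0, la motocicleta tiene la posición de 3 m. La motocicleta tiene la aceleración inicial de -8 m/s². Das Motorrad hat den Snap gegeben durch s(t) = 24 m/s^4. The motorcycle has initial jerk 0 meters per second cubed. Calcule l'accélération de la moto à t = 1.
Pour résoudre ceci, nous devons prendre 2 primitives de notre équation du snap s(t) = 24. En intégrant le snap et en utilisant la condition initiale j(0) = 0, nous obtenons j(t) = 24·t. L'intégrale du jerk, avec a(0) = -8, donne l'accélération: a(t) = 12·t^2 - 8. En utilisant a(t) = 12·t^2 - 8 et en substituant t = 1, nous trouvons a = 4.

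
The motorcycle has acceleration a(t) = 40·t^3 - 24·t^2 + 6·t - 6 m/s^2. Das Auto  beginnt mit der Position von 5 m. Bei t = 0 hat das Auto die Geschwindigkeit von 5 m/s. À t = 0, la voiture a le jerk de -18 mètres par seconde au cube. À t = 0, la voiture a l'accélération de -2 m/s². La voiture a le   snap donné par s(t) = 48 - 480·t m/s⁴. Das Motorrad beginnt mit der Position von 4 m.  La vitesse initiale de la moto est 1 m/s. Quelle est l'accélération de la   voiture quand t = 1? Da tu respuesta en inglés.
Starting from snap s(t) = 48 - 480·t, we take 2 integrals. The integral of snap, with j(0) = -18, gives jerk: j(t) = -240·t^2 + 48·t - 18. Integrating jerk and using the initial condition a(0) = -2, we get a(t) = -80·t^3 + 24·t^2 - 18·t - 2. From the given acceleration equation a(t) = -80·t^3 + 24·t^2 - 18·t - 2, we substitute t = 1 to get a = -76.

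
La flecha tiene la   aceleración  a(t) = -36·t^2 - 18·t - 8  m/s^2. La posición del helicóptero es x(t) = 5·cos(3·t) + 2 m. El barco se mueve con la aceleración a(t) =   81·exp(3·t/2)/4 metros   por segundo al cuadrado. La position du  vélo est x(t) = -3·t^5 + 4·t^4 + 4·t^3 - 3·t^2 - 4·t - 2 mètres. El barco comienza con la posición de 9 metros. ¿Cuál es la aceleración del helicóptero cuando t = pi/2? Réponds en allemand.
Ausgehend von der Position x(t) = 5·cos(3·t) + 2, nehmen wir 2 Ableitungen. Durch Ableiten von der Position erhalten wir die Geschwindigkeit: v(t) = -15·sin(3·t). Durch Ableiten von der Geschwindigkeit erhalten wir die Beschleunigung: a(t) = -45·cos(3·t). Mit a(t) = -45·cos(3·t) und Einsetzen von t = pi/2, finden wir a = 0.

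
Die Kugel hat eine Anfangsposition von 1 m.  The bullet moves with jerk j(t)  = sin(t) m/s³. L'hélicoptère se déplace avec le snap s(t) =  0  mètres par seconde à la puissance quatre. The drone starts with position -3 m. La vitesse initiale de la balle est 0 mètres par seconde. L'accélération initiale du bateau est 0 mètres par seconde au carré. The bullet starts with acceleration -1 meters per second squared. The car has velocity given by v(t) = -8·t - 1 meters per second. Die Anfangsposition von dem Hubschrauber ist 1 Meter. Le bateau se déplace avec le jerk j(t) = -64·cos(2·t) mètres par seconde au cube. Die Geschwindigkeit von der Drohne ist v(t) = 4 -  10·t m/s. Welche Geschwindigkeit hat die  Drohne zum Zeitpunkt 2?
Mit v(t) = 4 - 10·t und Einsetzen von t = 2, finden wir v = -16.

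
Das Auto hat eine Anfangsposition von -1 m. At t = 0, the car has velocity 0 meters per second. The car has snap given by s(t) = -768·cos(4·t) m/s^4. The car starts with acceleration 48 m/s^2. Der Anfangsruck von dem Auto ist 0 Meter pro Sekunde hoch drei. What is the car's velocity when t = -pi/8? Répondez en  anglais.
To find the answer, we compute 3 integrals of s(t) = -768·cos(4·t). Taking ∫s(t)dt and applying j(0) = 0, we find j(t) = -192·sin(4·t). Finding the integral of j(t) and using a(0) = 48: a(t) = 48·cos(4·t). The integral of acceleration, with v(0) = 0, gives velocity: v(t) = 12·sin(4·t). Using v(t) = 12·sin(4·t) and substituting t = -pi/8, we find v = -12.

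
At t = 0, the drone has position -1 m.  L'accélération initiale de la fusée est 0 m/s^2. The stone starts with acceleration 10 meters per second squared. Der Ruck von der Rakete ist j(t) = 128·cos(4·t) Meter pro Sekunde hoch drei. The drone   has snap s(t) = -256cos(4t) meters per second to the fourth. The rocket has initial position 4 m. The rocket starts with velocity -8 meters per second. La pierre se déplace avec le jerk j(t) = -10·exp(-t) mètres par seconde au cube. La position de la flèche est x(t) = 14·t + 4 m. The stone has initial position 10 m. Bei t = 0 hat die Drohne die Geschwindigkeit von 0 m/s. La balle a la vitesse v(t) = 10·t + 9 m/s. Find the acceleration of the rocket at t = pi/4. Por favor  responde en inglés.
We must find the integral of our jerk equation j(t) = 128·cos(4·t) 1 time. Finding the antiderivative of j(t) and using a(0) = 0: a(t) = 32·sin(4·t). Using a(t) = 32·sin(4·t) and substituting t = pi/4, we find a = 0.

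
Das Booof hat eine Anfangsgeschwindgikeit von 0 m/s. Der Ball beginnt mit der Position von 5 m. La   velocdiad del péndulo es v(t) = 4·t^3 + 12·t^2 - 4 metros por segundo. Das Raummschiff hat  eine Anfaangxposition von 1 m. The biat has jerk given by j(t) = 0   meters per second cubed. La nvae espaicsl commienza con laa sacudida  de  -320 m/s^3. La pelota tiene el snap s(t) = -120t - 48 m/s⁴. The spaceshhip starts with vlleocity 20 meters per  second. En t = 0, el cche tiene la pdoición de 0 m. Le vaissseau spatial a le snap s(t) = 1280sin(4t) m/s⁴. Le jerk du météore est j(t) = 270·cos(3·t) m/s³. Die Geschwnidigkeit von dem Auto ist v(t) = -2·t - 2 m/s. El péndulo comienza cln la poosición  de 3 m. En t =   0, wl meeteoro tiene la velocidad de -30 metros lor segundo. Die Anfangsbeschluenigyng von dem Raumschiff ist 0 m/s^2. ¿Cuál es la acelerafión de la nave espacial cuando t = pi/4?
Necesitamos integrar nuestra ecuación del snap s(t) = 1280·sin(4·t) 2 veces. Integrando el snap y usando la condición inicial j(0) = -320, obtenemos j(t) = -320·cos(4·t). Integrando la sacudida y usando la condición inicial a(0) = 0, obtenemos a(t) = -80·sin(4·t). Usando a(t) = -80·sin(4·t) y sustituyendo t = pi/4, encontramos a = 0.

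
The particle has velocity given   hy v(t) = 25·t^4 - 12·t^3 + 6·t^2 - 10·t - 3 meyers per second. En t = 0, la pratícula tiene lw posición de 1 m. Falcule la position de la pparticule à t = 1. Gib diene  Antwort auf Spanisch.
Necesitamos integrar nuestra ecuación de la velocidad v(t) = 25·t^4 - 12·t^3 + 6·t^2 - 10·t - 3 1 vez. La antiderivada de la velocidad, con x(0) = 1, da la posición: x(t) = 5·t^5 - 3·t^4 + 2·t^3 - 5·t^2 - 3·t + 1. Tenemos la posición x(t) = 5·t^5 - 3·t^4 + 2·t^3 - 5·t^2 - 3·t + 1. Sustituyendo t = 1: x(1) = -3.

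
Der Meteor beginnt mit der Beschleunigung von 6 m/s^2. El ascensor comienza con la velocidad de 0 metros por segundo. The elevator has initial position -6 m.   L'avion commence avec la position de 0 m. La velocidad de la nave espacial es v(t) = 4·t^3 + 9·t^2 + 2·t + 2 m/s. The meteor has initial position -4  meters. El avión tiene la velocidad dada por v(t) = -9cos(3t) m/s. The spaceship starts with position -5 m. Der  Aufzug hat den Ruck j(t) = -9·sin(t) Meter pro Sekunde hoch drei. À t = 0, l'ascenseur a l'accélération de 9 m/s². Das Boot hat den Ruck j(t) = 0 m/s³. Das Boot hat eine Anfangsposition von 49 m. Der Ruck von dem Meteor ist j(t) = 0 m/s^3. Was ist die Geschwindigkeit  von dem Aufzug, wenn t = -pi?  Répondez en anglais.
To find the answer, we compute 2 integrals of j(t) = -9·sin(t). The antiderivative of jerk, with a(0) = 9, gives acceleration: a(t) = 9·cos(t). Integrating acceleration and using the initial condition v(0) = 0, we get v(t) = 9·sin(t). From the given velocity equation v(t) = 9·sin(t), we substitute t = -pi to get v = 0.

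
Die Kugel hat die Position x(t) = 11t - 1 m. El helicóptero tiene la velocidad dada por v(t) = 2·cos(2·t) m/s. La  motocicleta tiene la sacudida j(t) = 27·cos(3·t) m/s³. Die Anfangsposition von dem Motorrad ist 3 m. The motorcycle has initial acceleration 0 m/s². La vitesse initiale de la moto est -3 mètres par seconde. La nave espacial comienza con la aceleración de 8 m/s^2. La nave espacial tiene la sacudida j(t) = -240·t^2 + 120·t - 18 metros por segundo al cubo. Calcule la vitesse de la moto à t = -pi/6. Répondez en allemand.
Wir müssen unsere Gleichung für den Ruck j(t) = 27·cos(3·t) 2-mal integrieren. Das Integral von dem Ruck ist die Beschleunigung. Mit a(0) = 0 erhalten wir a(t) = 9·sin(3·t). Das Integral von der Beschleunigung ist die Geschwindigkeit. Mit v(0) = -3 erhalten wir v(t) = -3·cos(3·t). Wir haben die Geschwindigkeit v(t) = -3·cos(3·t). Durch Einsetzen von t = -pi/6: v(-pi/6) = 0.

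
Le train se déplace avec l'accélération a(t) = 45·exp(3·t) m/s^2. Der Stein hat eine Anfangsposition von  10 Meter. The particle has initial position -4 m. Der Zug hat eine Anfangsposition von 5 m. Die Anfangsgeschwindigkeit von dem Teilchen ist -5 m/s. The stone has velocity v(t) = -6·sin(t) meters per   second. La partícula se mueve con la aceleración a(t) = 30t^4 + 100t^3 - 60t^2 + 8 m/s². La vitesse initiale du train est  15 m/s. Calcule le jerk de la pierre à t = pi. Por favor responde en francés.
En partant de la vitesse v(t) = -6·sin(t), nous prenons 2 dérivées. En dérivant la vitesse, nous obtenons l'accélération: a(t) = -6·cos(t). La dérivée de l'accélération donne le jerk: j(t) = 6·sin(t). Nous avons le jerk j(t) = 6·sin(t). En substituant t = pi: j(pi) = 0.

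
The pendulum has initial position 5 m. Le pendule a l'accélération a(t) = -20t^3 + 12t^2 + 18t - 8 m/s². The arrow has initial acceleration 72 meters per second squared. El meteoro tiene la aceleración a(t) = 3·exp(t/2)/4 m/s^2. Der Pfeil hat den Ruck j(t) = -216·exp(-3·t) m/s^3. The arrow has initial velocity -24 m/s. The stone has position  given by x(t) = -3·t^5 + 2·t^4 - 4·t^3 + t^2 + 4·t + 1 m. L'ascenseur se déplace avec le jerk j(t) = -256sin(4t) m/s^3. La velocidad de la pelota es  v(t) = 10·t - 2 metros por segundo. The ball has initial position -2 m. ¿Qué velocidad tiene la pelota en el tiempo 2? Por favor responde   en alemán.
Wir haben die Geschwindigkeit v(t) = 10·t - 2. Durch Einsetzen von t = 2: v(2) = 18.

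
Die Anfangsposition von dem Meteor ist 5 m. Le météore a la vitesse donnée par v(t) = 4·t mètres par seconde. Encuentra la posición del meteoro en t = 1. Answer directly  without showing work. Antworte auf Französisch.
À t = 1, x = 7.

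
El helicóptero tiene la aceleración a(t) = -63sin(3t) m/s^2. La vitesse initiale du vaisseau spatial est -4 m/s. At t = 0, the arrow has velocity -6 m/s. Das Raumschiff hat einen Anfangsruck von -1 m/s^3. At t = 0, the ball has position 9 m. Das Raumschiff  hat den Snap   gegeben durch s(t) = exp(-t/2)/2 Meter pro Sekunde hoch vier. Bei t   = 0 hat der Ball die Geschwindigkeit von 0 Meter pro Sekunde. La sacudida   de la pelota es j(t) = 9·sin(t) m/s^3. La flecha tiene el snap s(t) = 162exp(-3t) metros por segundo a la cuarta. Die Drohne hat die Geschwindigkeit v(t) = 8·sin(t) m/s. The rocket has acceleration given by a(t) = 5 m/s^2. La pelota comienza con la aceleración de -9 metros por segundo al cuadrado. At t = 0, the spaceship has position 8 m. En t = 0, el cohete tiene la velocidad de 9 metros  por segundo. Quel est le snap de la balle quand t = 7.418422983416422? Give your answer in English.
To solve this, we need to take 1 derivative of our jerk equation j(t) = 9·sin(t). Differentiating jerk, we get snap: s(t) = 9·cos(t). We have snap s(t) = 9·cos(t). Substituting t = 7.418422983416422: s(7.418422983416422) = 3.79725263132794.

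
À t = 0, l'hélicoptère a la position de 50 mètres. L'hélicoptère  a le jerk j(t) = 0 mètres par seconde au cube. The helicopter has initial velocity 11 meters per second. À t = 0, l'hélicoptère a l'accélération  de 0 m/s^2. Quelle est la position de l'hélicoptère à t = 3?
Pour résoudre ceci, nous devons prendre 3 intégrales de notre équation du jerk j(t) = 0. L'intégrale du jerk, avec a(0) = 0, donne l'accélération: a(t) = 0. La primitive de l'accélération, avec v(0) = 11, donne la vitesse: v(t) = 11. En intégrant la vitesse et en utilisant la condition initiale x(0) = 50, nous obtenons x(t) = 11·t + 50. De l'équation de la position x(t) = 11·t + 50, nous substituons t = 3 pour obtenir x = 83.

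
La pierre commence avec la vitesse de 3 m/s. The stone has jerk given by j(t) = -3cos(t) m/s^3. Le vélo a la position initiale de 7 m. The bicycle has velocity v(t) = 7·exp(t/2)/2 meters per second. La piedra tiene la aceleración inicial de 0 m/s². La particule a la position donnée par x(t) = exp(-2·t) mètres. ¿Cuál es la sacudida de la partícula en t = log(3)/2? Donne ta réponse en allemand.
Wir müssen unsere Gleichung für die Position x(t) = exp(-2·t) 3-mal ableiten. Die Ableitung von der Position ergibt die Geschwindigkeit: v(t) = -2·exp(-2·t). Durch Ableiten von der Geschwindigkeit erhalten wir die Beschleunigung: a(t) = 4·exp(-2·t). Die Ableitung von der Beschleunigung ergibt den Ruck: j(t) = -8·exp(-2·t). Mit j(t) = -8·exp(-2·t) und Einsetzen von t = log(3)/2, finden wir j = -8/3.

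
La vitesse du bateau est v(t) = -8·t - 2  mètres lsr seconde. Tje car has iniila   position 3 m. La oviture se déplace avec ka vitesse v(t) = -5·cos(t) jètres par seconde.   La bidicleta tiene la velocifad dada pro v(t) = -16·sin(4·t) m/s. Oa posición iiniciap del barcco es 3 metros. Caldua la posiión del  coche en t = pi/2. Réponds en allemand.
Um dies zu lösen, müssen wir 1 Stammfunktion unserer Gleichung für die Geschwindigkeit v(t) = -5·cos(t) finden. Durch Integration von der Geschwindigkeit und Verwendung der Anfangsbedingung x(0) = 3, erhalten wir x(t) = 3 - 5·sin(t). Wir haben die Position x(t) = 3 - 5·sin(t). Durch Einsetzen von t = pi/2: x(pi/2) = -2.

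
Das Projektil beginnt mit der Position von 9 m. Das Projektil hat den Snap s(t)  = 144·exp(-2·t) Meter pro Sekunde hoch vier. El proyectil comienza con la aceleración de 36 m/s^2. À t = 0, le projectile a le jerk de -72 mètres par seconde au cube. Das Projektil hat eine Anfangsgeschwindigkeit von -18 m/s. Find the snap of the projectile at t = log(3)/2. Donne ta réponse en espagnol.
Tenemos el snap s(t) = 144·exp(-2·t). Sustituyendo t = log(3)/2: s(log(3)/2) = 48.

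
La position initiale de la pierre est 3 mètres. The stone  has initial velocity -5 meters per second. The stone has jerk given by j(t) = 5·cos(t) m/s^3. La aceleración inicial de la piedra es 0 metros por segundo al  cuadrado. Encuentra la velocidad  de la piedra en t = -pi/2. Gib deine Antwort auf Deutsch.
Um dies zu lösen, müssen wir 2 Integrale unserer Gleichung für den Ruck j(t) = 5·cos(t) finden. Durch Integration von dem Ruck und Verwendung der Anfangsbedingung a(0) = 0, erhalten wir a(t) = 5·sin(t). Durch Integration von der Beschleunigung und Verwendung der Anfangsbedingung v(0) = -5, erhalten wir v(t) = -5·cos(t). Wir haben die Geschwindigkeit v(t) = -5·cos(t). Durch Einsetzen von t = -pi/2: v(-pi/2) = 0.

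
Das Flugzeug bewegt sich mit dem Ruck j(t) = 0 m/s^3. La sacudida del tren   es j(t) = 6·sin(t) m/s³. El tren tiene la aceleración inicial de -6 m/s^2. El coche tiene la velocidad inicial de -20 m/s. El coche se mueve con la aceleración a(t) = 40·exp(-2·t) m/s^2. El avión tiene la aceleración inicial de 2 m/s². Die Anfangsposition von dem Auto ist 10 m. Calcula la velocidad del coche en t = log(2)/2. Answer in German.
Um dies zu lösen, müssen wir 1 Stammfunktion unserer Gleichung für die Beschleunigung a(t) = 40·exp(-2·t) finden. Durch Integration von der Beschleunigung und Verwendung der Anfangsbedingung v(0) = -20, erhalten wir v(t) = -20·exp(-2·t). Wir haben die Geschwindigkeit v(t) = -20·exp(-2·t). Durch Einsetzen von t = log(2)/2: v(log(2)/2) = -10.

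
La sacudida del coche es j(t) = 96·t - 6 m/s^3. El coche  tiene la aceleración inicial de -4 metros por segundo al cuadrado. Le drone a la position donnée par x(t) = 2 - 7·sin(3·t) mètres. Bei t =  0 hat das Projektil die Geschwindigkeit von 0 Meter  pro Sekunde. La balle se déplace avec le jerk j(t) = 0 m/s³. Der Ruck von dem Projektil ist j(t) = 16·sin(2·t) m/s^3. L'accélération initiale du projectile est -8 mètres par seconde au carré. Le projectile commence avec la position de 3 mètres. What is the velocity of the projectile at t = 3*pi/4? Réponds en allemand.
Ausgehend von dem Ruck j(t) = 16·sin(2·t), nehmen wir 2 Integrale. Das Integral von dem Ruck ist die Beschleunigung. Mit a(0) = -8 erhalten wir a(t) = -8·cos(2·t). Die Stammfunktion von der Beschleunigung, mit v(0) = 0, ergibt die Geschwindigkeit: v(t) = -4·sin(2·t). Mit v(t) = -4·sin(2·t) und Einsetzen von t = 3*pi/4, finden wir v = 4.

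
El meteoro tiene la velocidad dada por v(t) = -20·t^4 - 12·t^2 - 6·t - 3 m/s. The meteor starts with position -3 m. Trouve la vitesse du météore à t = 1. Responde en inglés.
From the given velocity equation v(t) = -20·t^4 - 12·t^2 - 6·t - 3, we substitute t = 1 to get v = -41.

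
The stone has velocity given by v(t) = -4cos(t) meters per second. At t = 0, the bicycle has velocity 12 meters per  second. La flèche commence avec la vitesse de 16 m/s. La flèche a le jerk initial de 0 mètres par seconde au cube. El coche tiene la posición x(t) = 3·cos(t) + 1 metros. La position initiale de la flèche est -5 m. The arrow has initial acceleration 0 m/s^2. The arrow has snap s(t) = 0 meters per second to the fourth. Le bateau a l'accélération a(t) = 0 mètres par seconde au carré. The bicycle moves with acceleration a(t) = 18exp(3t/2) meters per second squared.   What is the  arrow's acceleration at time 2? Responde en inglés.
To find the answer, we compute 2 integrals of s(t) = 0. Integrating snap and using the initial condition j(0) = 0, we get j(t) = 0. The integral of jerk is acceleration. Using a(0) = 0, we get a(t) = 0. Using a(t) = 0 and substituting t = 2, we find a = 0.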